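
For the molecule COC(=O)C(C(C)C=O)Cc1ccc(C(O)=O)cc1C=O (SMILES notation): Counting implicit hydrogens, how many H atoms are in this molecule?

16

Walk through each heavy atom and fill implicit hydrogens from standard valence (C 4, N 3, O 2, S 2, halogen 1); for lowercase aromatic atoms, an aromatic c carries 1 H when it has two neighbours and 0 H with three, and aromatic n carries 0 H:
  atom 1: C, bond orders sum to 1 (valence 4) → 3 H
  atom 2: O, bond orders sum to 2 (valence 2) → 0 H
  atom 3: C, bond orders sum to 4 (valence 4) → 0 H
  atom 4: O, bond orders sum to 2 (valence 2) → 0 H
  atom 5: C, bond orders sum to 3 (valence 4) → 1 H
  atom 6: C, bond orders sum to 3 (valence 4) → 1 H
  atom 7: C, bond orders sum to 1 (valence 4) → 3 H
  atom 8: C, bond orders sum to 3 (valence 4) → 1 H
  atom 9: O, bond orders sum to 2 (valence 2) → 0 H
  atom 10: C, bond orders sum to 2 (valence 4) → 2 H
  atom 11: aromatic c, 3 neighbours → 0 H
  atom 12: aromatic c, 2 neighbours → 1 H
  atom 13: aromatic c, 2 neighbours → 1 H
  atom 14: aromatic c, 3 neighbours → 0 H
  atom 15: C, bond orders sum to 4 (valence 4) → 0 H
  atom 16: O, bond orders sum to 1 (valence 2) → 1 H
  atom 17: O, bond orders sum to 2 (valence 2) → 0 H
  atom 18: aromatic c, 2 neighbours → 1 H
  atom 19: aromatic c, 3 neighbours → 0 H
  atom 20: C, bond orders sum to 3 (valence 4) → 1 H
  atom 21: O, bond orders sum to 2 (valence 2) → 0 H
Total hydrogens: 16.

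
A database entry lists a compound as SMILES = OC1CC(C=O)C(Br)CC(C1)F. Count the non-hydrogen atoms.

Every atom symbol written in the SMILES (organic subset) is one heavy atom; implicit H are not written.
Heavy atoms by element → Br:1, C:8, F:1, O:2.
Total: 12.

12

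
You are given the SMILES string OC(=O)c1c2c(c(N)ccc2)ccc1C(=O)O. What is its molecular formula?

C12H9NO4

Walk through each heavy atom and fill implicit hydrogens from standard valence (C 4, N 3, O 2, S 2, halogen 1); for lowercase aromatic atoms, an aromatic c carries 1 H when it has two neighbours and 0 H with three, and aromatic n carries 0 H:
  atom 1: O, bond orders sum to 1 (valence 2) → 1 H
  atom 2: C, bond orders sum to 4 (valence 4) → 0 H
  atom 3: O, bond orders sum to 2 (valence 2) → 0 H
  atom 4: aromatic c, 3 neighbours → 0 H
  atom 5: aromatic c, 3 neighbours → 0 H
  atom 6: aromatic c, 3 neighbours → 0 H
  atom 7: aromatic c, 3 neighbours → 0 H
  atom 8: N, bond orders sum to 1 (valence 3) → 2 H
  atom 9: aromatic c, 2 neighbours → 1 H
  atom 10: aromatic c, 2 neighbours → 1 H
  atom 11: aromatic c, 2 neighbours → 1 H
  atom 12: aromatic c, 2 neighbours → 1 H
  atom 13: aromatic c, 2 neighbours → 1 H
  atom 14: aromatic c, 3 neighbours → 0 H
  atom 15: C, bond orders sum to 4 (valence 4) → 0 H
  atom 16: O, bond orders sum to 2 (valence 2) → 0 H
  atom 17: O, bond orders sum to 1 (valence 2) → 1 H
Totals → C:12, H:9, N:1, O:4.
In Hill order: C12H9NO4.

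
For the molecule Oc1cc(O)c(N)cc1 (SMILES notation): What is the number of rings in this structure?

In SMILES, each pair of matching ring-closure digits denotes one ring-closing bond; the number of such bonds equals the number of independent rings.
Ring-closure bonds here: 1.

1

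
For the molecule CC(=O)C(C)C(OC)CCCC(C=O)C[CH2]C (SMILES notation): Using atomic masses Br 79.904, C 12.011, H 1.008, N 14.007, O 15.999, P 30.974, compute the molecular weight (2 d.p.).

242.36 g/mol

First, the molecular formula is C14H26O3 (counting implicit H from valence).
  C: 14 × 12.011 = 168.154
  H: 26 × 1.008 = 26.208
  O: 3 × 15.999 = 47.997
Sum: 14×12.011 + 26×1.008 + 3×15.999 = 242.359 → 242.36 g/mol.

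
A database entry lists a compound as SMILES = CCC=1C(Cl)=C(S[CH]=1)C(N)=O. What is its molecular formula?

Walk through each heavy atom and fill implicit hydrogens from standard valence (C 4, N 3, O 2, S 2, halogen 1):
  atom 1: C, bond orders sum to 1 (valence 4) → 3 H
  atom 2: C, bond orders sum to 2 (valence 4) → 2 H
  atom 3: C, bond orders sum to 4 (valence 4) → 0 H
  atom 4: C, bond orders sum to 4 (valence 4) → 0 H
  atom 5: Cl (halogen, monovalent) → 0 H
  atom 6: C, bond orders sum to 4 (valence 4) → 0 H
  atom 7: S, bond orders sum to 2 (valence 2) → 0 H
  atom 8: C with explicit H count 1
  atom 9: C, bond orders sum to 4 (valence 4) → 0 H
  atom 10: N, bond orders sum to 1 (valence 3) → 2 H
  atom 11: O, bond orders sum to 2 (valence 2) → 0 H
Totals → C:7, H:8, Cl:1, N:1, O:1, S:1.
In Hill order: C7H8ClNOS.

C7H8ClNOS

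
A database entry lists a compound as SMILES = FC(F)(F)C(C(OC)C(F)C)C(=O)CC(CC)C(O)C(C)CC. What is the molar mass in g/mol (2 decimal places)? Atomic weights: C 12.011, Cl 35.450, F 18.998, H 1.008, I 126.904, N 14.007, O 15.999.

First, the molecular formula is C16H28F4O3 (counting implicit H from valence).
  C: 16 × 12.011 = 192.176
  F: 4 × 18.998 = 75.992
  H: 28 × 1.008 = 28.224
  O: 3 × 15.999 = 47.997
Sum: 16×12.011 + 4×18.998 + 28×1.008 + 3×15.999 = 344.389 → 344.39 g/mol.

344.39 g/mol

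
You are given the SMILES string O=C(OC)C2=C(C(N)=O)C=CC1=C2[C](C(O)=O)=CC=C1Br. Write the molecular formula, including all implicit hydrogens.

Walk through each heavy atom and fill implicit hydrogens from standard valence (C 4, N 3, O 2, S 2, halogen 1):
  atom 1: O, bond orders sum to 2 (valence 2) → 0 H
  atom 2: C, bond orders sum to 4 (valence 4) → 0 H
  atom 3: O, bond orders sum to 2 (valence 2) → 0 H
  atom 4: C, bond orders sum to 1 (valence 4) → 3 H
  atom 5: C, bond orders sum to 4 (valence 4) → 0 H
  atom 6: C, bond orders sum to 4 (valence 4) → 0 H
  atom 7: C, bond orders sum to 4 (valence 4) → 0 H
  atom 8: N, bond orders sum to 1 (valence 3) → 2 H
  atom 9: O, bond orders sum to 2 (valence 2) → 0 H
  atom 10: C, bond orders sum to 3 (valence 4) → 1 H
  atom 11: C, bond orders sum to 3 (valence 4) → 1 H
  atom 12: C, bond orders sum to 4 (valence 4) → 0 H
  atom 13: C, bond orders sum to 4 (valence 4) → 0 H
  atom 14: C with explicit H count 0
  atom 15: C, bond orders sum to 4 (valence 4) → 0 H
  atom 16: O, bond orders sum to 1 (valence 2) → 1 H
  atom 17: O, bond orders sum to 2 (valence 2) → 0 H
  atom 18: C, bond orders sum to 3 (valence 4) → 1 H
  atom 19: C, bond orders sum to 3 (valence 4) → 1 H
  atom 20: C, bond orders sum to 4 (valence 4) → 0 H
  atom 21: Br (halogen, monovalent) → 0 H
Totals → C:14, H:10, Br:1, N:1, O:5.
In Hill order: C14H10BrNO5.

C14H10BrNO5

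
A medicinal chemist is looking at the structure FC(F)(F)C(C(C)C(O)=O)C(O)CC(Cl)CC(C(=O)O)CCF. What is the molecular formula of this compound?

C13H19ClF4O5

Walk through each heavy atom and fill implicit hydrogens from standard valence (C 4, N 3, O 2, S 2, halogen 1):
  atom 1: F (halogen, monovalent) → 0 H
  atom 2: C, bond orders sum to 4 (valence 4) → 0 H
  atom 3: F (halogen, monovalent) → 0 H
  atom 4: F (halogen, monovalent) → 0 H
  atom 5: C, bond orders sum to 3 (valence 4) → 1 H
  atom 6: C, bond orders sum to 3 (valence 4) → 1 H
  atom 7: C, bond orders sum to 1 (valence 4) → 3 H
  atom 8: C, bond orders sum to 4 (valence 4) → 0 H
  atom 9: O, bond orders sum to 1 (valence 2) → 1 H
  atom 10: O, bond orders sum to 2 (valence 2) → 0 H
  atom 11: C, bond orders sum to 3 (valence 4) → 1 H
  atom 12: O, bond orders sum to 1 (valence 2) → 1 H
  atom 13: C, bond orders sum to 2 (valence 4) → 2 H
  atom 14: C, bond orders sum to 3 (valence 4) → 1 H
  atom 15: Cl (halogen, monovalent) → 0 H
  atom 16: C, bond orders sum to 2 (valence 4) → 2 H
  atom 17: C, bond orders sum to 3 (valence 4) → 1 H
  atom 18: C, bond orders sum to 4 (valence 4) → 0 H
  atom 19: O, bond orders sum to 2 (valence 2) → 0 H
  atom 20: O, bond orders sum to 1 (valence 2) → 1 H
  atom 21: C, bond orders sum to 2 (valence 4) → 2 H
  atom 22: C, bond orders sum to 2 (valence 4) → 2 H
  atom 23: F (halogen, monovalent) → 0 H
Totals → C:13, H:19, Cl:1, F:4, O:5.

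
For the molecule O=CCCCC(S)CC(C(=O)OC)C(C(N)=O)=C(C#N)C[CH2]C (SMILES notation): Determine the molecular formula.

C16H24N2O4S

Walk through each heavy atom and fill implicit hydrogens from standard valence (C 4, N 3, O 2, S 2, halogen 1):
  atom 1: O, bond orders sum to 2 (valence 2) → 0 H
  atom 2: C, bond orders sum to 3 (valence 4) → 1 H
  atom 3: C, bond orders sum to 2 (valence 4) → 2 H
  atom 4: C, bond orders sum to 2 (valence 4) → 2 H
  atom 5: C, bond orders sum to 2 (valence 4) → 2 H
  atom 6: C, bond orders sum to 3 (valence 4) → 1 H
  atom 7: S, bond orders sum to 1 (valence 2) → 1 H
  atom 8: C, bond orders sum to 2 (valence 4) → 2 H
  atom 9: C, bond orders sum to 3 (valence 4) → 1 H
  atom 10: C, bond orders sum to 4 (valence 4) → 0 H
  atom 11: O, bond orders sum to 2 (valence 2) → 0 H
  atom 12: O, bond orders sum to 2 (valence 2) → 0 H
  atom 13: C, bond orders sum to 1 (valence 4) → 3 H
  atom 14: C, bond orders sum to 4 (valence 4) → 0 H
  atom 15: C, bond orders sum to 4 (valence 4) → 0 H
  atom 16: N, bond orders sum to 1 (valence 3) → 2 H
  atom 17: O, bond orders sum to 2 (valence 2) → 0 H
  atom 18: C, bond orders sum to 4 (valence 4) → 0 H
  atom 19: C, bond orders sum to 4 (valence 4) → 0 H
  atom 20: N, bond orders sum to 3 (valence 3) → 0 H
  atom 21: C, bond orders sum to 2 (valence 4) → 2 H
  atom 22: C with explicit H count 2
  atom 23: C, bond orders sum to 1 (valence 4) → 3 H
Totals → C:16, H:24, N:2, O:4, S:1.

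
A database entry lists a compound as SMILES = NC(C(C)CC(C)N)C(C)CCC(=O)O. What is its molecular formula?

Walk through each heavy atom and fill implicit hydrogens from standard valence (C 4, N 3, O 2, S 2, halogen 1):
  atom 1: N, bond orders sum to 1 (valence 3) → 2 H
  atom 2: C, bond orders sum to 3 (valence 4) → 1 H
  atom 3: C, bond orders sum to 3 (valence 4) → 1 H
  atom 4: C, bond orders sum to 1 (valence 4) → 3 H
  atom 5: C, bond orders sum to 2 (valence 4) → 2 H
  atom 6: C, bond orders sum to 3 (valence 4) → 1 H
  atom 7: C, bond orders sum to 1 (valence 4) → 3 H
  atom 8: N, bond orders sum to 1 (valence 3) → 2 H
  atom 9: C, bond orders sum to 3 (valence 4) → 1 H
  atom 10: C, bond orders sum to 1 (valence 4) → 3 H
  atom 11: C, bond orders sum to 2 (valence 4) → 2 H
  atom 12: C, bond orders sum to 2 (valence 4) → 2 H
  atom 13: C, bond orders sum to 4 (valence 4) → 0 H
  atom 14: O, bond orders sum to 2 (valence 2) → 0 H
  atom 15: O, bond orders sum to 1 (valence 2) → 1 H
Totals → C:11, H:24, N:2, O:2.

C11H24N2O2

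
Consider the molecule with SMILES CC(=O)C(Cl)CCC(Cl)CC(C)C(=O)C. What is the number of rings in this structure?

0

In SMILES, each pair of matching ring-closure digits denotes one ring-closing bond; the number of such bonds equals the number of independent rings.
Ring-closure bonds here: 0.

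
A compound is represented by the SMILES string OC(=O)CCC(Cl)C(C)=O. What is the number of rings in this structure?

In SMILES, each pair of matching ring-closure digits denotes one ring-closing bond; the number of such bonds equals the number of independent rings.
Ring-closure bonds here: 0.

0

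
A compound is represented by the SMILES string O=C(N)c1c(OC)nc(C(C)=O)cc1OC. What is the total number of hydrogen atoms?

12

Walk through each heavy atom and fill implicit hydrogens from standard valence (C 4, N 3, O 2, S 2, halogen 1); for lowercase aromatic atoms, an aromatic c carries 1 H when it has two neighbours and 0 H with three, and aromatic n carries 0 H:
  atom 1: O, bond orders sum to 2 (valence 2) → 0 H
  atom 2: C, bond orders sum to 4 (valence 4) → 0 H
  atom 3: N, bond orders sum to 1 (valence 3) → 2 H
  atom 4: aromatic c, 3 neighbours → 0 H
  atom 5: aromatic c, 3 neighbours → 0 H
  atom 6: O, bond orders sum to 2 (valence 2) → 0 H
  atom 7: C, bond orders sum to 1 (valence 4) → 3 H
  atom 8: aromatic n, 2 neighbours → 0 H
  atom 9: aromatic c, 3 neighbours → 0 H
  atom 10: C, bond orders sum to 4 (valence 4) → 0 H
  atom 11: C, bond orders sum to 1 (valence 4) → 3 H
  atom 12: O, bond orders sum to 2 (valence 2) → 0 H
  atom 13: aromatic c, 2 neighbours → 1 H
  atom 14: aromatic c, 3 neighbours → 0 H
  atom 15: O, bond orders sum to 2 (valence 2) → 0 H
  atom 16: C, bond orders sum to 1 (valence 4) → 3 H
Total hydrogens: 12.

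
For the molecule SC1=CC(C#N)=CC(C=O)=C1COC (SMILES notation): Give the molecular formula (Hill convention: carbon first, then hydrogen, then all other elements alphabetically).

C10H9NO2S

Walk through each heavy atom and fill implicit hydrogens from standard valence (C 4, N 3, O 2, S 2, halogen 1):
  atom 1: S, bond orders sum to 1 (valence 2) → 1 H
  atom 2: C, bond orders sum to 4 (valence 4) → 0 H
  atom 3: C, bond orders sum to 3 (valence 4) → 1 H
  atom 4: C, bond orders sum to 4 (valence 4) → 0 H
  atom 5: C, bond orders sum to 4 (valence 4) → 0 H
  atom 6: N, bond orders sum to 3 (valence 3) → 0 H
  atom 7: C, bond orders sum to 3 (valence 4) → 1 H
  atom 8: C, bond orders sum to 4 (valence 4) → 0 H
  atom 9: C, bond orders sum to 3 (valence 4) → 1 H
  atom 10: O, bond orders sum to 2 (valence 2) → 0 H
  atom 11: C, bond orders sum to 4 (valence 4) → 0 H
  atom 12: C, bond orders sum to 2 (valence 4) → 2 H
  atom 13: O, bond orders sum to 2 (valence 2) → 0 H
  atom 14: C, bond orders sum to 1 (valence 4) → 3 H
Totals → C:10, H:9, N:1, O:2, S:1.
In Hill order: C10H9NO2S.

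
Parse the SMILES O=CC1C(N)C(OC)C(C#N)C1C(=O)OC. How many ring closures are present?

In SMILES, each pair of matching ring-closure digits denotes one ring-closing bond; the number of such bonds equals the number of independent rings.
Ring-closure bonds here: 1.

1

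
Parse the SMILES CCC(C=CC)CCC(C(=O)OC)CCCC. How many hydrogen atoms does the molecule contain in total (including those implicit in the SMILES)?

Walk through each heavy atom and fill implicit hydrogens from standard valence (C 4, N 3, O 2, S 2, halogen 1):
  atom 1: C, bond orders sum to 1 (valence 4) → 3 H
  atom 2: C, bond orders sum to 2 (valence 4) → 2 H
  atom 3: C, bond orders sum to 3 (valence 4) → 1 H
  atom 4: C, bond orders sum to 3 (valence 4) → 1 H
  atom 5: C, bond orders sum to 3 (valence 4) → 1 H
  atom 6: C, bond orders sum to 1 (valence 4) → 3 H
  atom 7: C, bond orders sum to 2 (valence 4) → 2 H
  atom 8: C, bond orders sum to 2 (valence 4) → 2 H
  atom 9: C, bond orders sum to 3 (valence 4) → 1 H
  atom 10: C, bond orders sum to 4 (valence 4) → 0 H
  atom 11: O, bond orders sum to 2 (valence 2) → 0 H
  atom 12: O, bond orders sum to 2 (valence 2) → 0 H
  atom 13: C, bond orders sum to 1 (valence 4) → 3 H
  atom 14: C, bond orders sum to 2 (valence 4) → 2 H
  atom 15: C, bond orders sum to 2 (valence 4) → 2 H
  atom 16: C, bond orders sum to 2 (valence 4) → 2 H
  atom 17: C, bond orders sum to 1 (valence 4) → 3 H
Total hydrogens: 28.

28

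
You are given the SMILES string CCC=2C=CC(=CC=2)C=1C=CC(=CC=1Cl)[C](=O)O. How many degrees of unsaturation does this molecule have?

9

Degree of unsaturation = (number of rings) + (number of π bonds).
Ring closures in the SMILES: 2.
π bonds: 7 double bonds (each 1 DoU) → 7 DoU from unsaturation.
Total DoU = 2 + 7 = 9.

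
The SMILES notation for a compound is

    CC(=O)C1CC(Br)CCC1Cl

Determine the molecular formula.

Walk through each heavy atom and fill implicit hydrogens from standard valence (C 4, N 3, O 2, S 2, halogen 1):
  atom 1: C, bond orders sum to 1 (valence 4) → 3 H
  atom 2: C, bond orders sum to 4 (valence 4) → 0 H
  atom 3: O, bond orders sum to 2 (valence 2) → 0 H
  atom 4: C, bond orders sum to 3 (valence 4) → 1 H
  atom 5: C, bond orders sum to 2 (valence 4) → 2 H
  atom 6: C, bond orders sum to 3 (valence 4) → 1 H
  atom 7: Br (halogen, monovalent) → 0 H
  atom 8: C, bond orders sum to 2 (valence 4) → 2 H
  atom 9: C, bond orders sum to 2 (valence 4) → 2 H
  atom 10: C, bond orders sum to 3 (valence 4) → 1 H
  atom 11: Cl (halogen, monovalent) → 0 H
Totals → C:8, H:12, Br:1, Cl:1, O:1.

C8H12BrClO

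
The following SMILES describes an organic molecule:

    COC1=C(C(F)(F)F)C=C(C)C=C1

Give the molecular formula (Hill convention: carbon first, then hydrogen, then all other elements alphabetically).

C9H9F3O

Walk through each heavy atom and fill implicit hydrogens from standard valence (C 4, N 3, O 2, S 2, halogen 1):
  atom 1: C, bond orders sum to 1 (valence 4) → 3 H
  atom 2: O, bond orders sum to 2 (valence 2) → 0 H
  atom 3: C, bond orders sum to 4 (valence 4) → 0 H
  atom 4: C, bond orders sum to 4 (valence 4) → 0 H
  atom 5: C, bond orders sum to 4 (valence 4) → 0 H
  atom 6: F (halogen, monovalent) → 0 H
  atom 7: F (halogen, monovalent) → 0 H
  atom 8: F (halogen, monovalent) → 0 H
  atom 9: C, bond orders sum to 3 (valence 4) → 1 H
  atom 10: C, bond orders sum to 4 (valence 4) → 0 H
  atom 11: C, bond orders sum to 1 (valence 4) → 3 H
  atom 12: C, bond orders sum to 3 (valence 4) → 1 H
  atom 13: C, bond orders sum to 3 (valence 4) → 1 H
Totals → C:9, H:9, F:3, O:1.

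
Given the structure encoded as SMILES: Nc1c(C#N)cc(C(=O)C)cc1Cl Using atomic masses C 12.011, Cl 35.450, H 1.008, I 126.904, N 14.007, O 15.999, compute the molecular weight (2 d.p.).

First, the molecular formula is C9H7ClN2O (counting implicit H from valence).
  C: 9 × 12.011 = 108.099
  Cl: 1 × 35.450 = 35.450
  H: 7 × 1.008 = 7.056
  N: 2 × 14.007 = 28.014
  O: 1 × 15.999 = 15.999
Sum: 9×12.011 + 1×35.450 + 7×1.008 + 2×14.007 + 1×15.999 = 194.618 → 194.62 g/mol.

194.62 g/mol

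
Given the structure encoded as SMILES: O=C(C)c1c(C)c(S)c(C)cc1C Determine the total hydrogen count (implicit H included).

14

Walk through each heavy atom and fill implicit hydrogens from standard valence (C 4, N 3, O 2, S 2, halogen 1); for lowercase aromatic atoms, an aromatic c carries 1 H when it has two neighbours and 0 H with three, and aromatic n carries 0 H:
  atom 1: O, bond orders sum to 2 (valence 2) → 0 H
  atom 2: C, bond orders sum to 4 (valence 4) → 0 H
  atom 3: C, bond orders sum to 1 (valence 4) → 3 H
  atom 4: aromatic c, 3 neighbours → 0 H
  atom 5: aromatic c, 3 neighbours → 0 H
  atom 6: C, bond orders sum to 1 (valence 4) → 3 H
  atom 7: aromatic c, 3 neighbours → 0 H
  atom 8: S, bond orders sum to 1 (valence 2) → 1 H
  atom 9: aromatic c, 3 neighbours → 0 H
  atom 10: C, bond orders sum to 1 (valence 4) → 3 H
  atom 11: aromatic c, 2 neighbours → 1 H
  atom 12: aromatic c, 3 neighbours → 0 H
  atom 13: C, bond orders sum to 1 (valence 4) → 3 H
Total hydrogens: 14.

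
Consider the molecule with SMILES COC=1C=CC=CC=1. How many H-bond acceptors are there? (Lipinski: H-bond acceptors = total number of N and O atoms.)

1

N atoms: 0; O atoms: 1.
Lipinski HBA = 0 + 1 = 1.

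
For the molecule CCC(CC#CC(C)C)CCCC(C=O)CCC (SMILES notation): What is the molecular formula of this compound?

Walk through each heavy atom and fill implicit hydrogens from standard valence (C 4, N 3, O 2, S 2, halogen 1):
  atom 1: C, bond orders sum to 1 (valence 4) → 3 H
  atom 2: C, bond orders sum to 2 (valence 4) → 2 H
  atom 3: C, bond orders sum to 3 (valence 4) → 1 H
  atom 4: C, bond orders sum to 2 (valence 4) → 2 H
  atom 5: C, bond orders sum to 4 (valence 4) → 0 H
  atom 6: C, bond orders sum to 4 (valence 4) → 0 H
  atom 7: C, bond orders sum to 3 (valence 4) → 1 H
  atom 8: C, bond orders sum to 1 (valence 4) → 3 H
  atom 9: C, bond orders sum to 1 (valence 4) → 3 H
  atom 10: C, bond orders sum to 2 (valence 4) → 2 H
  atom 11: C, bond orders sum to 2 (valence 4) → 2 H
  atom 12: C, bond orders sum to 2 (valence 4) → 2 H
  atom 13: C, bond orders sum to 3 (valence 4) → 1 H
  atom 14: C, bond orders sum to 3 (valence 4) → 1 H
  atom 15: O, bond orders sum to 2 (valence 2) → 0 H
  atom 16: C, bond orders sum to 2 (valence 4) → 2 H
  atom 17: C, bond orders sum to 2 (valence 4) → 2 H
  atom 18: C, bond orders sum to 1 (valence 4) → 3 H
Totals → C:17, H:30, O:1.
In Hill order: C17H30O.

C17H30O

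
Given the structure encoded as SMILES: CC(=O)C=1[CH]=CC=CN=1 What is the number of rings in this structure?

1

In SMILES, each pair of matching ring-closure digits denotes one ring-closing bond; the number of such bonds equals the number of independent rings.
Ring-closure bonds here: 1.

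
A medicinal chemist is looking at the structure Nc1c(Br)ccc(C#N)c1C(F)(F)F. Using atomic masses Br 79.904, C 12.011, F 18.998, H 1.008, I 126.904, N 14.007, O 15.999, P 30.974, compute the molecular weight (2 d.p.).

265.03 g/mol

First, the molecular formula is C8H4BrF3N2 (counting implicit H from valence).
  Br: 1 × 79.904 = 79.904
  C: 8 × 12.011 = 96.088
  F: 3 × 18.998 = 56.994
  H: 4 × 1.008 = 4.032
  N: 2 × 14.007 = 28.014
Sum: 1×79.904 + 8×12.011 + 3×18.998 + 4×1.008 + 2×14.007 = 265.032 → 265.03 g/mol.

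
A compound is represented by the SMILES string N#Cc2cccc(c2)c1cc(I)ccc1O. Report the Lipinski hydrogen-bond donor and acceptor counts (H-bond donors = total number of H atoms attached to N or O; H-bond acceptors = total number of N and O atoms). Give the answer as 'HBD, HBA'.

Donors: find every N or O and count the H atoms it carries.
  atom 1 (N): bond orders sum to 3 → 0 H
  atom 16 (O): bond orders sum to 1 → 1 H
Lipinski HBD = 1.
Acceptors: N atoms = 1, O atoms = 1 → HBA = 2.

1, 2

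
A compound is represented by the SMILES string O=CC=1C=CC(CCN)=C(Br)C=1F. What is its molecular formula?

Walk through each heavy atom and fill implicit hydrogens from standard valence (C 4, N 3, O 2, S 2, halogen 1):
  atom 1: O, bond orders sum to 2 (valence 2) → 0 H
  atom 2: C, bond orders sum to 3 (valence 4) → 1 H
  atom 3: C, bond orders sum to 4 (valence 4) → 0 H
  atom 4: C, bond orders sum to 3 (valence 4) → 1 H
  atom 5: C, bond orders sum to 3 (valence 4) → 1 H
  atom 6: C, bond orders sum to 4 (valence 4) → 0 H
  atom 7: C, bond orders sum to 2 (valence 4) → 2 H
  atom 8: C, bond orders sum to 2 (valence 4) → 2 H
  atom 9: N, bond orders sum to 1 (valence 3) → 2 H
  atom 10: C, bond orders sum to 4 (valence 4) → 0 H
  atom 11: Br (halogen, monovalent) → 0 H
  atom 12: C, bond orders sum to 4 (valence 4) → 0 H
  atom 13: F (halogen, monovalent) → 0 H
Totals → C:9, H:9, Br:1, F:1, N:1, O:1.
In Hill order: C9H9BrFNO.

C9H9BrFNO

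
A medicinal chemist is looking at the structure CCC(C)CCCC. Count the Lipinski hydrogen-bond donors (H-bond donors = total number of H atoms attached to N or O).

Donors: find every N or O and count the H atoms it carries.
  (no N or O atoms present)
Lipinski HBD = 0.

0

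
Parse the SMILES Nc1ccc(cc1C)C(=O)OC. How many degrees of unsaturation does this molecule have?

5

Molecular formula: C9H11NO2.
DoU = (2C + 2 + N − H − X) / 2, where X is the halogen count and O/S are ignored.
    = (2·9 + 2 + 1 − 11 − 0) / 2 = 10 / 2 = 5.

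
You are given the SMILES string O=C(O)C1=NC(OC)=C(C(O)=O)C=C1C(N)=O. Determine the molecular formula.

Walk through each heavy atom and fill implicit hydrogens from standard valence (C 4, N 3, O 2, S 2, halogen 1):
  atom 1: O, bond orders sum to 2 (valence 2) → 0 H
  atom 2: C, bond orders sum to 4 (valence 4) → 0 H
  atom 3: O, bond orders sum to 1 (valence 2) → 1 H
  atom 4: C, bond orders sum to 4 (valence 4) → 0 H
  atom 5: N, bond orders sum to 3 (valence 3) → 0 H
  atom 6: C, bond orders sum to 4 (valence 4) → 0 H
  atom 7: O, bond orders sum to 2 (valence 2) → 0 H
  atom 8: C, bond orders sum to 1 (valence 4) → 3 H
  atom 9: C, bond orders sum to 4 (valence 4) → 0 H
  atom 10: C, bond orders sum to 4 (valence 4) → 0 H
  atom 11: O, bond orders sum to 1 (valence 2) → 1 H
  atom 12: O, bond orders sum to 2 (valence 2) → 0 H
  atom 13: C, bond orders sum to 3 (valence 4) → 1 H
  atom 14: C, bond orders sum to 4 (valence 4) → 0 H
  atom 15: C, bond orders sum to 4 (valence 4) → 0 H
  atom 16: N, bond orders sum to 1 (valence 3) → 2 H
  atom 17: O, bond orders sum to 2 (valence 2) → 0 H
Totals → C:9, H:8, N:2, O:6.
In Hill order: C9H8N2O6.

C9H8N2O6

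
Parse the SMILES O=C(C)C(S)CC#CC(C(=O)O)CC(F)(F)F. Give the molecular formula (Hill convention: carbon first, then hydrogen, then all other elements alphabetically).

Walk through each heavy atom and fill implicit hydrogens from standard valence (C 4, N 3, O 2, S 2, halogen 1):
  atom 1: O, bond orders sum to 2 (valence 2) → 0 H
  atom 2: C, bond orders sum to 4 (valence 4) → 0 H
  atom 3: C, bond orders sum to 1 (valence 4) → 3 H
  atom 4: C, bond orders sum to 3 (valence 4) → 1 H
  atom 5: S, bond orders sum to 1 (valence 2) → 1 H
  atom 6: C, bond orders sum to 2 (valence 4) → 2 H
  atom 7: C, bond orders sum to 4 (valence 4) → 0 H
  atom 8: C, bond orders sum to 4 (valence 4) → 0 H
  atom 9: C, bond orders sum to 3 (valence 4) → 1 H
  atom 10: C, bond orders sum to 4 (valence 4) → 0 H
  atom 11: O, bond orders sum to 2 (valence 2) → 0 H
  atom 12: O, bond orders sum to 1 (valence 2) → 1 H
  atom 13: C, bond orders sum to 2 (valence 4) → 2 H
  atom 14: C, bond orders sum to 4 (valence 4) → 0 H
  atom 15: F (halogen, monovalent) → 0 H
  atom 16: F (halogen, monovalent) → 0 H
  atom 17: F (halogen, monovalent) → 0 H
Totals → C:10, H:11, F:3, O:3, S:1.

C10H11F3O3S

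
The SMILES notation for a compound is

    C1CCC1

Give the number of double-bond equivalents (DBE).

Degree of unsaturation = (number of rings) + (number of π bonds).
Ring closures in the SMILES: 1.
π bonds: none → 0 DoU from unsaturation.
Total DoU = 1 + 0 = 1.

1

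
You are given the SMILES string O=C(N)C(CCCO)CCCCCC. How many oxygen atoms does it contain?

2

Scan the SMILES for O atoms (remember two-letter symbols like Cl and Br are single atoms).
Oxygen count: 2.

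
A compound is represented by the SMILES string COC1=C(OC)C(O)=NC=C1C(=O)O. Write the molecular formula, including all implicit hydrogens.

C8H9NO5

Walk through each heavy atom and fill implicit hydrogens from standard valence (C 4, N 3, O 2, S 2, halogen 1):
  atom 1: C, bond orders sum to 1 (valence 4) → 3 H
  atom 2: O, bond orders sum to 2 (valence 2) → 0 H
  atom 3: C, bond orders sum to 4 (valence 4) → 0 H
  atom 4: C, bond orders sum to 4 (valence 4) → 0 H
  atom 5: O, bond orders sum to 2 (valence 2) → 0 H
  atom 6: C, bond orders sum to 1 (valence 4) → 3 H
  atom 7: C, bond orders sum to 4 (valence 4) → 0 H
  atom 8: O, bond orders sum to 1 (valence 2) → 1 H
  atom 9: N, bond orders sum to 3 (valence 3) → 0 H
  atom 10: C, bond orders sum to 3 (valence 4) → 1 H
  atom 11: C, bond orders sum to 4 (valence 4) → 0 H
  atom 12: C, bond orders sum to 4 (valence 4) → 0 H
  atom 13: O, bond orders sum to 2 (valence 2) → 0 H
  atom 14: O, bond orders sum to 1 (valence 2) → 1 H
Totals → C:8, H:9, N:1, O:5.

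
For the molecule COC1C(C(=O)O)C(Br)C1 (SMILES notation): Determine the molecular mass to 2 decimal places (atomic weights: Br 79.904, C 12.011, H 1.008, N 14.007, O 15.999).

First, the molecular formula is C6H9BrO3 (counting implicit H from valence).
  Br: 1 × 79.904 = 79.904
  C: 6 × 12.011 = 72.066
  H: 9 × 1.008 = 9.072
  O: 3 × 15.999 = 47.997
Sum: 1×79.904 + 6×12.011 + 9×1.008 + 3×15.999 = 209.039 → 209.04 g/mol.

209.04 g/mol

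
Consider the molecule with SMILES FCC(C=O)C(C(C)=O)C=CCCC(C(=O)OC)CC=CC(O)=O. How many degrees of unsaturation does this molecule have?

Molecular formula: C17H23FO6.
DoU = (2C + 2 + N − H − X) / 2, where X is the halogen count and O/S are ignored.
    = (2·17 + 2 + 0 − 23 − 1) / 2 = 12 / 2 = 6.

6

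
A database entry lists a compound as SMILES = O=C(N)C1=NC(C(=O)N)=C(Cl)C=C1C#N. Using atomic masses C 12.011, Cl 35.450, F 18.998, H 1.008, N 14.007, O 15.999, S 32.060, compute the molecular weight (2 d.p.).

224.60 g/mol

First, the molecular formula is C8H5ClN4O2 (counting implicit H from valence).
  C: 8 × 12.011 = 96.088
  Cl: 1 × 35.450 = 35.450
  H: 5 × 1.008 = 5.040
  N: 4 × 14.007 = 56.028
  O: 2 × 15.999 = 31.998
Sum: 8×12.011 + 1×35.450 + 5×1.008 + 4×14.007 + 2×15.999 = 224.604 → 224.60 g/mol.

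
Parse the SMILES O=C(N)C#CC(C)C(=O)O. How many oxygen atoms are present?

3

Scan the SMILES for O atoms (remember two-letter symbols like Cl and Br are single atoms).
Oxygen count: 3.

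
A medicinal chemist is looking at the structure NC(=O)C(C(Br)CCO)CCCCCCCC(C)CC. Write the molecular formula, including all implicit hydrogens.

Walk through each heavy atom and fill implicit hydrogens from standard valence (C 4, N 3, O 2, S 2, halogen 1):
  atom 1: N, bond orders sum to 1 (valence 3) → 2 H
  atom 2: C, bond orders sum to 4 (valence 4) → 0 H
  atom 3: O, bond orders sum to 2 (valence 2) → 0 H
  atom 4: C, bond orders sum to 3 (valence 4) → 1 H
  atom 5: C, bond orders sum to 3 (valence 4) → 1 H
  atom 6: Br (halogen, monovalent) → 0 H
  atom 7: C, bond orders sum to 2 (valence 4) → 2 H
  atom 8: C, bond orders sum to 2 (valence 4) → 2 H
  atom 9: O, bond orders sum to 1 (valence 2) → 1 H
  atom 10: C, bond orders sum to 2 (valence 4) → 2 H
  atom 11: C, bond orders sum to 2 (valence 4) → 2 H
  atom 12: C, bond orders sum to 2 (valence 4) → 2 H
  atom 13: C, bond orders sum to 2 (valence 4) → 2 H
  atom 14: C, bond orders sum to 2 (valence 4) → 2 H
  atom 15: C, bond orders sum to 2 (valence 4) → 2 H
  atom 16: C, bond orders sum to 2 (valence 4) → 2 H
  atom 17: C, bond orders sum to 3 (valence 4) → 1 H
  atom 18: C, bond orders sum to 1 (valence 4) → 3 H
  atom 19: C, bond orders sum to 2 (valence 4) → 2 H
  atom 20: C, bond orders sum to 1 (valence 4) → 3 H
Totals → C:16, H:32, Br:1, N:1, O:2.

C16H32BrNO2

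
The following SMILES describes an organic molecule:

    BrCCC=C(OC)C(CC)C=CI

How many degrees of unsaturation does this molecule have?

Molecular formula: C10H16BrIO.
DoU = (2C + 2 + N − H − X) / 2, where X is the halogen count and O/S are ignored.
    = (2·10 + 2 + 0 − 16 − 2) / 2 = 4 / 2 = 2.

2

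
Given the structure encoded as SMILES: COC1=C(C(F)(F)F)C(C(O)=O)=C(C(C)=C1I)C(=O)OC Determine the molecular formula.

Walk through each heavy atom and fill implicit hydrogens from standard valence (C 4, N 3, O 2, S 2, halogen 1):
  atom 1: C, bond orders sum to 1 (valence 4) → 3 H
  atom 2: O, bond orders sum to 2 (valence 2) → 0 H
  atom 3: C, bond orders sum to 4 (valence 4) → 0 H
  atom 4: C, bond orders sum to 4 (valence 4) → 0 H
  atom 5: C, bond orders sum to 4 (valence 4) → 0 H
  atom 6: F (halogen, monovalent) → 0 H
  atom 7: F (halogen, monovalent) → 0 H
  atom 8: F (halogen, monovalent) → 0 H
  atom 9: C, bond orders sum to 4 (valence 4) → 0 H
  atom 10: C, bond orders sum to 4 (valence 4) → 0 H
  atom 11: O, bond orders sum to 1 (valence 2) → 1 H
  atom 12: O, bond orders sum to 2 (valence 2) → 0 H
  atom 13: C, bond orders sum to 4 (valence 4) → 0 H
  atom 14: C, bond orders sum to 4 (valence 4) → 0 H
  atom 15: C, bond orders sum to 1 (valence 4) → 3 H
  atom 16: C, bond orders sum to 4 (valence 4) → 0 H
  atom 17: I (halogen, monovalent) → 0 H
  atom 18: C, bond orders sum to 4 (valence 4) → 0 H
  atom 19: O, bond orders sum to 2 (valence 2) → 0 H
  atom 20: O, bond orders sum to 2 (valence 2) → 0 H
  atom 21: C, bond orders sum to 1 (valence 4) → 3 H
Totals → C:12, H:10, F:3, I:1, O:5.

C12H10F3IO5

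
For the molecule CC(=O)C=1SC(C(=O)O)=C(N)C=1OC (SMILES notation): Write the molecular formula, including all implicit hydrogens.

Walk through each heavy atom and fill implicit hydrogens from standard valence (C 4, N 3, O 2, S 2, halogen 1):
  atom 1: C, bond orders sum to 1 (valence 4) → 3 H
  atom 2: C, bond orders sum to 4 (valence 4) → 0 H
  atom 3: O, bond orders sum to 2 (valence 2) → 0 H
  atom 4: C, bond orders sum to 4 (valence 4) → 0 H
  atom 5: S, bond orders sum to 2 (valence 2) → 0 H
  atom 6: C, bond orders sum to 4 (valence 4) → 0 H
  atom 7: C, bond orders sum to 4 (valence 4) → 0 H
  atom 8: O, bond orders sum to 2 (valence 2) → 0 H
  atom 9: O, bond orders sum to 1 (valence 2) → 1 H
  atom 10: C, bond orders sum to 4 (valence 4) → 0 H
  atom 11: N, bond orders sum to 1 (valence 3) → 2 H
  atom 12: C, bond orders sum to 4 (valence 4) → 0 H
  atom 13: O, bond orders sum to 2 (valence 2) → 0 H
  atom 14: C, bond orders sum to 1 (valence 4) → 3 H
Totals → C:8, H:9, N:1, O:4, S:1.

C8H9NO4S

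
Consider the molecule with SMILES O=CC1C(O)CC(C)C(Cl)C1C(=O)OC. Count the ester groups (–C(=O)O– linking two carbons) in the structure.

The ester motif appears at heavy-atom position 12 in the SMILES.
Other groups present: 1 aldehyde, 1 hydroxyl.
Ester count: 1.

1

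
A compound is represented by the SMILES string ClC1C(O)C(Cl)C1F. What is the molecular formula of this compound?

C4H5Cl2FO

Walk through each heavy atom and fill implicit hydrogens from standard valence (C 4, N 3, O 2, S 2, halogen 1):
  atom 1: Cl (halogen, monovalent) → 0 H
  atom 2: C, bond orders sum to 3 (valence 4) → 1 H
  atom 3: C, bond orders sum to 3 (valence 4) → 1 H
  atom 4: O, bond orders sum to 1 (valence 2) → 1 H
  atom 5: C, bond orders sum to 3 (valence 4) → 1 H
  atom 6: Cl (halogen, monovalent) → 0 H
  atom 7: C, bond orders sum to 3 (valence 4) → 1 H
  atom 8: F (halogen, monovalent) → 0 H
Totals → C:4, H:5, Cl:2, F:1, O:1.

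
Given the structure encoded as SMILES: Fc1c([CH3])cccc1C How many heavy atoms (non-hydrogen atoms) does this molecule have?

Every atom symbol written in the SMILES (organic subset) is one heavy atom; implicit H are not written.
Heavy atoms by element → C:8, F:1.
Total: 9.

9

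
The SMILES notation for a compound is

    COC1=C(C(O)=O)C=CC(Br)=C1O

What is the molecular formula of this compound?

Walk through each heavy atom and fill implicit hydrogens from standard valence (C 4, N 3, O 2, S 2, halogen 1):
  atom 1: C, bond orders sum to 1 (valence 4) → 3 H
  atom 2: O, bond orders sum to 2 (valence 2) → 0 H
  atom 3: C, bond orders sum to 4 (valence 4) → 0 H
  atom 4: C, bond orders sum to 4 (valence 4) → 0 H
  atom 5: C, bond orders sum to 4 (valence 4) → 0 H
  atom 6: O, bond orders sum to 1 (valence 2) → 1 H
  atom 7: O, bond orders sum to 2 (valence 2) → 0 H
  atom 8: C, bond orders sum to 3 (valence 4) → 1 H
  atom 9: C, bond orders sum to 3 (valence 4) → 1 H
  atom 10: C, bond orders sum to 4 (valence 4) → 0 H
  atom 11: Br (halogen, monovalent) → 0 H
  atom 12: C, bond orders sum to 4 (valence 4) → 0 H
  atom 13: O, bond orders sum to 1 (valence 2) → 1 H
Totals → C:8, H:7, Br:1, O:4.
In Hill order: C8H7BrO4.

C8H7BrO4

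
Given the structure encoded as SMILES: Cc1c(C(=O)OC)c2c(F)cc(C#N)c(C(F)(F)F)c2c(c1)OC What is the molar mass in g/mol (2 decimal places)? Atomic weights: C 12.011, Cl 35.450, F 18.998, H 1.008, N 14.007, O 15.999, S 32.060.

First, the molecular formula is C16H11F4NO3 (counting implicit H from valence).
  C: 16 × 12.011 = 192.176
  F: 4 × 18.998 = 75.992
  H: 11 × 1.008 = 11.088
  N: 1 × 14.007 = 14.007
  O: 3 × 15.999 = 47.997
Sum: 16×12.011 + 4×18.998 + 11×1.008 + 1×14.007 + 3×15.999 = 341.260 → 341.26 g/mol.

341.26 g/mol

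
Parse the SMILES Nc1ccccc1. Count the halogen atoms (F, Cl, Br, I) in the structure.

0

Scan the SMILES for the halogen motif — none present.
Groups that are present: 1 primary amine.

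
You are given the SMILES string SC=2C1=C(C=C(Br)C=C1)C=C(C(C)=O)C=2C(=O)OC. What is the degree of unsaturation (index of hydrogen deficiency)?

Degree of unsaturation = (number of rings) + (number of π bonds).
Ring closures in the SMILES: 2.
π bonds: 7 double bonds (each 1 DoU) → 7 DoU from unsaturation.
Total DoU = 2 + 7 = 9.

9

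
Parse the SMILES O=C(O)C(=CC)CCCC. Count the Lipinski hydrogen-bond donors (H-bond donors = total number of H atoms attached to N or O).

1

Donors: find every N or O and count the H atoms it carries.
  atom 1 (O): bond orders sum to 2 → 0 H
  atom 3 (O): bond orders sum to 1 → 1 H
Lipinski HBD = 1.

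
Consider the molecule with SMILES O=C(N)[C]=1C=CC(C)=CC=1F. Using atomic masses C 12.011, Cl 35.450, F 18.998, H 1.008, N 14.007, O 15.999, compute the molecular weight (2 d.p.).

First, the molecular formula is C8H8FNO (counting implicit H from valence).
  C: 8 × 12.011 = 96.088
  F: 1 × 18.998 = 18.998
  H: 8 × 1.008 = 8.064
  N: 1 × 14.007 = 14.007
  O: 1 × 15.999 = 15.999
Sum: 8×12.011 + 1×18.998 + 8×1.008 + 1×14.007 + 1×15.999 = 153.156 → 153.16 g/mol.

153.16 g/mol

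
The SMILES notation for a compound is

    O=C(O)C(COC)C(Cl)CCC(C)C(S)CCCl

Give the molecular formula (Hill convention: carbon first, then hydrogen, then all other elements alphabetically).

Walk through each heavy atom and fill implicit hydrogens from standard valence (C 4, N 3, O 2, S 2, halogen 1):
  atom 1: O, bond orders sum to 2 (valence 2) → 0 H
  atom 2: C, bond orders sum to 4 (valence 4) → 0 H
  atom 3: O, bond orders sum to 1 (valence 2) → 1 H
  atom 4: C, bond orders sum to 3 (valence 4) → 1 H
  atom 5: C, bond orders sum to 2 (valence 4) → 2 H
  atom 6: O, bond orders sum to 2 (valence 2) → 0 H
  atom 7: C, bond orders sum to 1 (valence 4) → 3 H
  atom 8: C, bond orders sum to 3 (valence 4) → 1 H
  atom 9: Cl (halogen, monovalent) → 0 H
  atom 10: C, bond orders sum to 2 (valence 4) → 2 H
  atom 11: C, bond orders sum to 2 (valence 4) → 2 H
  atom 12: C, bond orders sum to 3 (valence 4) → 1 H
  atom 13: C, bond orders sum to 1 (valence 4) → 3 H
  atom 14: C, bond orders sum to 3 (valence 4) → 1 H
  atom 15: S, bond orders sum to 1 (valence 2) → 1 H
  atom 16: C, bond orders sum to 2 (valence 4) → 2 H
  atom 17: C, bond orders sum to 2 (valence 4) → 2 H
  atom 18: Cl (halogen, monovalent) → 0 H
Totals → C:12, H:22, Cl:2, O:3, S:1.
In Hill order: C12H22Cl2O3S.

C12H22Cl2O3S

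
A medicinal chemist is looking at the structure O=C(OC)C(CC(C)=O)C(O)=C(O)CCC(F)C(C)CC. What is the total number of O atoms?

5

Scan the SMILES for O atoms (remember two-letter symbols like Cl and Br are single atoms).
Oxygen count: 5.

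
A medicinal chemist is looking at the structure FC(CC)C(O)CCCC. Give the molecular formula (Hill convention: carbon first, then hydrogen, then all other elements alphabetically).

Walk through each heavy atom and fill implicit hydrogens from standard valence (C 4, N 3, O 2, S 2, halogen 1):
  atom 1: F (halogen, monovalent) → 0 H
  atom 2: C, bond orders sum to 3 (valence 4) → 1 H
  atom 3: C, bond orders sum to 2 (valence 4) → 2 H
  atom 4: C, bond orders sum to 1 (valence 4) → 3 H
  atom 5: C, bond orders sum to 3 (valence 4) → 1 H
  atom 6: O, bond orders sum to 1 (valence 2) → 1 H
  atom 7: C, bond orders sum to 2 (valence 4) → 2 H
  atom 8: C, bond orders sum to 2 (valence 4) → 2 H
  atom 9: C, bond orders sum to 2 (valence 4) → 2 H
  atom 10: C, bond orders sum to 1 (valence 4) → 3 H
Totals → C:8, H:17, F:1, O:1.

C8H17FO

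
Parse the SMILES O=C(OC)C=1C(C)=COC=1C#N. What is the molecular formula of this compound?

C8H7NO3

Walk through each heavy atom and fill implicit hydrogens from standard valence (C 4, N 3, O 2, S 2, halogen 1):
  atom 1: O, bond orders sum to 2 (valence 2) → 0 H
  atom 2: C, bond orders sum to 4 (valence 4) → 0 H
  atom 3: O, bond orders sum to 2 (valence 2) → 0 H
  atom 4: C, bond orders sum to 1 (valence 4) → 3 H
  atom 5: C, bond orders sum to 4 (valence 4) → 0 H
  atom 6: C, bond orders sum to 4 (valence 4) → 0 H
  atom 7: C, bond orders sum to 1 (valence 4) → 3 H
  atom 8: C, bond orders sum to 3 (valence 4) → 1 H
  atom 9: O, bond orders sum to 2 (valence 2) → 0 H
  atom 10: C, bond orders sum to 4 (valence 4) → 0 H
  atom 11: C, bond orders sum to 4 (valence 4) → 0 H
  atom 12: N, bond orders sum to 3 (valence 3) → 0 H
Totals → C:8, H:7, N:1, O:3.
In Hill order: C8H7NO3.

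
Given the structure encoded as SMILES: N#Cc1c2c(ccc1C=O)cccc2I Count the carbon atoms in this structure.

12

Count every carbon token in the SMILES (each C, including those in ring-closure positions and inside branches).
Carbon count: 12.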